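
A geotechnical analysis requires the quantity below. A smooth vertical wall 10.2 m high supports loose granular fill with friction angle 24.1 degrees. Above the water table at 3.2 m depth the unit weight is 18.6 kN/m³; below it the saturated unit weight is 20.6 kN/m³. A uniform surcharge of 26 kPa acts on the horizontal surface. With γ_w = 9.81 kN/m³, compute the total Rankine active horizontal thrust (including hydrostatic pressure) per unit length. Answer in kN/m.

K_a = tan²(45° − φ/2) = 0.4201.
γ' = 20.6 − 9.81 = 10.79 kN/m³. h₂ = H − d_w = 7.0 m.
σ'_h: at surface K_a·q = 10.92; at WT K_a(q+γd_w) = 35.93; at base K_a(q+γd_w+γ'h₂) = 67.66 kPa.
P₁ = ½(10.92+35.93)×3.2 = 74.96; P₂ = ½(35.93+67.66)×7.0 = 362.6; P_w = ½γ_w h₂² = 240.3.
Total = 74.96+362.6+240.3 = 677.9 kN/m.

678 kN/m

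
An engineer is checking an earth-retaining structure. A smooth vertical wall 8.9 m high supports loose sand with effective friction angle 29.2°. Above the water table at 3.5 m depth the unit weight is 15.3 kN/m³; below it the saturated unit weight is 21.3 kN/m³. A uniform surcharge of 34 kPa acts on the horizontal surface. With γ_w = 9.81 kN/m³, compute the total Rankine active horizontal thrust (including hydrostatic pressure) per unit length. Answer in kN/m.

K_a = tan²(45° − φ/2) = 0.3442.
γ' = 21.3 − 9.81 = 11.49 kN/m³. h₂ = H − d_w = 5.4 m.
σ'_h: at surface K_a·q = 11.70; at WT K_a(q+γd_w) = 30.14; at base K_a(q+γd_w+γ'h₂) = 51.49 kPa.
P₁ = ½(11.70+30.14)×3.5 = 73.22; P₂ = ½(30.14+51.49)×5.4 = 220.4; P_w = ½γ_w h₂² = 143.0.
Total = 73.22+220.4+143.0 = 436.6 kN/m.

437 kN/m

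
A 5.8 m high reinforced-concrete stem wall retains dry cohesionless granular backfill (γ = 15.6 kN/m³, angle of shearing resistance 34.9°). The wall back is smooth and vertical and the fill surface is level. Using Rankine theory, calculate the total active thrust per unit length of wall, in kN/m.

K_a = tan²(45° − φ/2) = 0.2721.
P_a = ½ K_a γ H² = 0.5 × 0.2721 × 15.6 × 5.8² = 71.41 kN/m.

71.4 kN/m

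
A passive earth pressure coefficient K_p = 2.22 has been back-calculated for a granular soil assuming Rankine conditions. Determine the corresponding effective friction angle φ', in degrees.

K_p = (1+sin φ)/(1−sin φ) ⇒ sin φ = (K_p − 1)/(K_p + 1) = 0.3789.
φ = arcsin(0.3789) = 22.26°.

22.3°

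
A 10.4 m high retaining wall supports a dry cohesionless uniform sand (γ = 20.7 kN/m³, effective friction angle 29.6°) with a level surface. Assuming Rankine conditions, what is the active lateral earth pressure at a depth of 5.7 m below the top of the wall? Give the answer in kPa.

K_a = (1 − sin φ)/(1 + sin φ) = 0.3387.
σ_h = K_a γ z = 0.3387 × 20.7 × 5.7 = 39.97 kPa.

40.0 kPa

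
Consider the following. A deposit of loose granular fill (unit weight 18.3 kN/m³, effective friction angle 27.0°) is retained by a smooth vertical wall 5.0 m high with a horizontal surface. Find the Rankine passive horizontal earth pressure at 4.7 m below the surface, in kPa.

K_p = (1 + sin φ)/(1 − sin φ) = 2.663.
σ_h = K_p γ z = 2.663 × 18.3 × 4.7 = 229.0 kPa.

229 kPa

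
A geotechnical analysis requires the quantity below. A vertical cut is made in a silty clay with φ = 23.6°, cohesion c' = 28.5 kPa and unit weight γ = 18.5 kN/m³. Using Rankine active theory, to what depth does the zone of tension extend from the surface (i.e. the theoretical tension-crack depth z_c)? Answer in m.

4.71 m

K_a = tan²(45° − 23.6°/2) = 0.4282; √K_a = 0.6544.
The active pressure is zero where K_a γ z = 2c√K_a, so z_c = 2c/(γ√K_a) = 2×28.5/(18.5×0.6544) = 4.708 m.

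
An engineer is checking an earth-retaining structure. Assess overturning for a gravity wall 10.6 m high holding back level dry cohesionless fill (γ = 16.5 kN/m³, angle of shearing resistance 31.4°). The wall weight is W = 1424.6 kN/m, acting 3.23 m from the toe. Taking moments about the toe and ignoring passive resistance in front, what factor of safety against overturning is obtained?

4.46

K_a = tan²(45° − 31.4°/2) = 0.3149.
P_a = ½K_aγH² = 0.5×0.3149×16.5×10.6² = 291.9 kN/m, acting at H/3 = 3.533 m above the base.
Overturning moment M_o = P_a × H/3 = 291.9 × 3.533 = 1031.
Resisting moment M_r = W × 3.23 = 1424.6 × 3.23 = 4601.
FS_overturning = M_r/M_o = 4601/1031 = 4.461.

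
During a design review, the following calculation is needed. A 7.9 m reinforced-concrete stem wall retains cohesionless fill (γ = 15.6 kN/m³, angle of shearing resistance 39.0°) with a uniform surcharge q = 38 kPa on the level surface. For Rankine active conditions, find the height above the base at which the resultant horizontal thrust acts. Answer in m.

K_a = 0.2275.
Triangular part P₁ = ½K_aγH² = 110.7 at H/3 = 2.633 m; rectangular part P₂ = K_a q H = 68.30 at H/2 = 3.950 m.
ȳ = (P₁·2.633 + P₂·3.950)/(P₁+P₂) = 3.136 m.

3.14 m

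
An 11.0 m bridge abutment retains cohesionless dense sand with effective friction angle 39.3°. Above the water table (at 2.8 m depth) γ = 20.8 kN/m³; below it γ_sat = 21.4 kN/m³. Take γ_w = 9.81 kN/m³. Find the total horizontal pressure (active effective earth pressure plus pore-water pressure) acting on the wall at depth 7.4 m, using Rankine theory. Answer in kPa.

K_a = (1 − sin φ)/(1 + sin φ) = 0.2245.
γ' = 21.4 − 9.81 = 11.59 kN/m³.
Effective vertical stress at 7.4 m: σ'_v = 20.8×2.8 + 11.59×4.60 = 111.6 kPa.
σ'_h = K_a σ'_v = 0.2245 × 111.6 = 25.04 kPa; u = γ_w × 4.60 = 45.13 kPa.
Total σ_h = 25.04 + 45.13 = 70.16 kPa.

70.2 kPa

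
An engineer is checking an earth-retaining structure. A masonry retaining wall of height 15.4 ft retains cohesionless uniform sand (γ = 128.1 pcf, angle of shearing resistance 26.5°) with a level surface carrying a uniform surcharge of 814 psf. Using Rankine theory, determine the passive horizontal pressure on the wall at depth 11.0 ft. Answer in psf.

5810 psf

K_p = (1 + sin φ)/(1 − sin φ) = 2.611.
σ_v = γz + q = 128.1 × 11.0 + 814 = 2223 psf.
σ_h = K_p σ_v = 2.611 × 2223 = 5805 psf.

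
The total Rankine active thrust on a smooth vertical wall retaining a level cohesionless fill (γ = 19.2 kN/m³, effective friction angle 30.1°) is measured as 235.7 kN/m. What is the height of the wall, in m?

8.60 m

K_a = 0.3320. P_a = ½ K_a γ H² ⇒ H = √(2P_a/(K_a γ)).
H = √(2×235.7/(0.3320×19.2)) = 8.600 m.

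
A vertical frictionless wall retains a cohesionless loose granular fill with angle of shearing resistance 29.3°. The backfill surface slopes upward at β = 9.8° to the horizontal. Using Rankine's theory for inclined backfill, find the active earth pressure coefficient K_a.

K_a = cos β · (cos β − √(cos²β − cos²φ)) / (cos β + √(cos²β − cos²φ)).
cos β = 0.9854, cos φ = 0.8721, √(cos²β − cos²φ) = 0.4588.
K_a = 0.9854 × (0.9854 − 0.4588)/(0.9854 + 0.4588) = 0.3593.

0.359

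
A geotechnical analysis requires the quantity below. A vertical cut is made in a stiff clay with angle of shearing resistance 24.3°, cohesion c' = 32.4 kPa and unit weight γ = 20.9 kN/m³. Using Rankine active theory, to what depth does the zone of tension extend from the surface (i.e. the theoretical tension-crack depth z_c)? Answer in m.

K_a = tan²(45° − 24.3°/2) = 0.4169; √K_a = 0.6457.
The active pressure is zero where K_a γ z = 2c√K_a, so z_c = 2c/(γ√K_a) = 2×32.4/(20.9×0.6457) = 4.802 m.

4.80 m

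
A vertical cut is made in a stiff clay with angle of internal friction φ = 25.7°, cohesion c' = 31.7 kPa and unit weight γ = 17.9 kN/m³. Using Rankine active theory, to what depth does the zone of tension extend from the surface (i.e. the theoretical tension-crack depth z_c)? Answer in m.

K_a = tan²(45° − 25.7°/2) = 0.3950; √K_a = 0.6285.
The active pressure is zero where K_a γ z = 2c√K_a, so z_c = 2c/(γ√K_a) = 2×31.7/(17.9×0.6285) = 5.635 m.

5.64 m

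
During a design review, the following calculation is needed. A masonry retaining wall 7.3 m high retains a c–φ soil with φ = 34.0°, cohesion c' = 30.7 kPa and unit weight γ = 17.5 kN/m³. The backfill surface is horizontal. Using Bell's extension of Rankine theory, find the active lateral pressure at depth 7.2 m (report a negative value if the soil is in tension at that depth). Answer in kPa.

2.98 kPa

K_a = (1 − sin φ)/(1 + sin φ) = 0.2827.
σ_a = K_a γ z − 2c√K_a = 0.2827×17.5×7.2 − 2×30.7×0.5317 = 2.975 kPa.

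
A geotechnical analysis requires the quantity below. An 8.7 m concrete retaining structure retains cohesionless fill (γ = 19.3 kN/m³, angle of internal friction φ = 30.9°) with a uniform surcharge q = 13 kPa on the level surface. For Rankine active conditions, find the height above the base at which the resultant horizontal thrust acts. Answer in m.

3.09 m

K_a = 0.3214.
Triangular part P₁ = ½K_aγH² = 234.8 at H/3 = 2.900 m; rectangular part P₂ = K_a q H = 36.35 at H/2 = 4.350 m.
ȳ = (P₁·2.900 + P₂·4.350)/(P₁+P₂) = 3.094 m.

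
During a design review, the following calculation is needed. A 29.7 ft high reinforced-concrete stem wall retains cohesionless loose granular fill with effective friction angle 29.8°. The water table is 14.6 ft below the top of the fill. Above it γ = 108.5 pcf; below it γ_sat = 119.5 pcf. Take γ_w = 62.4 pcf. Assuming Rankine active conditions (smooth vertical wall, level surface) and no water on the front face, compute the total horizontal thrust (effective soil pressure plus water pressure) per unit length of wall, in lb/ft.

21200 lb/ft

K_a = tan²(45° − φ/2) = 0.3360.
γ' = 119.5 − 62.4 = 57.10 pcf. Depth below WT = 15.1 ft.
σ'_h at WT = K_a γ d_w = 532.3 psf; at base = 532.3 + K_a γ' × 15.1 = 822.0 psf.
P₁ (0–14.6 ft) = ½×532.3×14.6 = 3886. P₂ (14.6–29.7 ft) = ½(532.3+822.0)×15.1 = 10230.
P_w = ½ γ_w h₂² = 0.5×62.4×15.1² = 7114. Total = 3886+10230+7114 = 21220 lb/ft.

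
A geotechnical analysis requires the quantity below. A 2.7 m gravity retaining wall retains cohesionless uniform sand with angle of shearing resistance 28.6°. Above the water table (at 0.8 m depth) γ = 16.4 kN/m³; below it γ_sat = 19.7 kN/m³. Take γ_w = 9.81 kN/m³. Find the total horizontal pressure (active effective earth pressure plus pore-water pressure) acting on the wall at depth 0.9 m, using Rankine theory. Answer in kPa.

K_a = (1 − sin φ)/(1 + sin φ) = 0.3525.
γ' = 19.7 − 9.81 = 9.890 kN/m³.
Effective vertical stress at 0.9 m: σ'_v = 16.4×0.8 + 9.890×0.100 = 14.11 kPa.
σ'_h = K_a σ'_v = 0.3525 × 14.11 = 4.974 kPa; u = γ_w × 0.100 = 0.9810 kPa.
Total σ_h = 4.974 + 0.9810 = 5.955 kPa.

5.96 kPa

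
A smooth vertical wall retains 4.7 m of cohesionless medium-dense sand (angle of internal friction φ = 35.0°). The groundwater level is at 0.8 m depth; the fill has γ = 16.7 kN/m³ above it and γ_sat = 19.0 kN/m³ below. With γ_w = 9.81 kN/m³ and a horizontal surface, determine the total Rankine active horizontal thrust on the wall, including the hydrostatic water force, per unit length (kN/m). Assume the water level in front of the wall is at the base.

109 kN/m

K_a = tan²(45° − φ/2) = 0.2710.
γ' = 19.0 − 9.81 = 9.190 kN/m³. Depth below WT = 3.9 m.
σ'_h at WT = K_a γ d_w = 3.620 kPa; at base = 3.620 + K_a γ' × 3.9 = 13.33 kPa.
P₁ (0–0.8 m) = ½×3.620×0.8 = 1.448. P₂ (0.8–4.7 m) = ½(3.620+13.33)×3.9 = 33.06.
P_w = ½ γ_w h₂² = 0.5×9.81×3.9² = 74.61. Total = 1.448+33.06+74.61 = 109.1 kN/m.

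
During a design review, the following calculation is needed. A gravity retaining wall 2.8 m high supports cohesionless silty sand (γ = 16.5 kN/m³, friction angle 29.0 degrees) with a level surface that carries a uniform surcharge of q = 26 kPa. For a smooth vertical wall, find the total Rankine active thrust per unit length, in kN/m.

47.7 kN/m

K_a = tan²(45° − φ/2) = 0.3470.
Soil triangle: ½ K_a γ H² = 0.5×0.3470×16.5×2.8² = 22.44 kN/m.
Surcharge rectangle: K_a q H = 0.3470×26×2.8 = 25.26 kN/m.
Total = 22.44 + 25.26 = 47.70 kN/m.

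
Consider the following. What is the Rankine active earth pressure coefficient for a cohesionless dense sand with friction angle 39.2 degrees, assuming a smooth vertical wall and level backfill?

K_a = tan²(45° − φ/2) = tan²(25.40°) = 0.2255.

0.225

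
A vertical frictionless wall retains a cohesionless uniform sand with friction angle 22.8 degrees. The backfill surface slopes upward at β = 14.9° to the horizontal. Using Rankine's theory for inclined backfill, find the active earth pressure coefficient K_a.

0.520

K_a = cos β · (cos β − √(cos²β − cos²φ)) / (cos β + √(cos²β − cos²φ)).
cos β = 0.9664, cos φ = 0.9219, √(cos²β − cos²φ) = 0.2899.
K_a = 0.9664 × (0.9664 − 0.2899)/(0.9664 + 0.2899) = 0.5204.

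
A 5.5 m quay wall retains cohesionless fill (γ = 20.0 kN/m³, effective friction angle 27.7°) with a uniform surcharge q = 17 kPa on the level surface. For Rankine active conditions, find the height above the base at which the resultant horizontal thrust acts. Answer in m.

2.05 m

K_a = 0.3653.
Triangular part P₁ = ½K_aγH² = 110.5 at H/3 = 1.833 m; rectangular part P₂ = K_a q H = 34.16 at H/2 = 2.750 m.
ȳ = (P₁·1.833 + P₂·2.750)/(P₁+P₂) = 2.050 m.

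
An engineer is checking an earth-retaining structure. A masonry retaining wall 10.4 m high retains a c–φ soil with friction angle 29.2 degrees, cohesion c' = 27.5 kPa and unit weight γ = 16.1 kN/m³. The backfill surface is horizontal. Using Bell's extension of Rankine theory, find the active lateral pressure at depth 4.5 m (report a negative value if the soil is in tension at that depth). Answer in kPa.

K_a = (1 − sin φ)/(1 + sin φ) = 0.3442.
σ_a = K_a γ z − 2c√K_a = 0.3442×16.1×4.5 − 2×27.5×0.5867 = -7.330 kPa.

-7.33 kPa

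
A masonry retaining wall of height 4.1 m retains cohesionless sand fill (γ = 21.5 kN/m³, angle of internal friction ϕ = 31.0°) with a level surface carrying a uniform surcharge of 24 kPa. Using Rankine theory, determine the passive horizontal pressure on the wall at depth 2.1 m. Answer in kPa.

K_p = (1 + sin φ)/(1 − sin φ) = 3.124.
σ_v = γz + q = 21.5 × 2.1 + 24 = 69.15 kPa.
σ_h = K_p σ_v = 3.124 × 69.15 = 216.0 kPa.

216 kPa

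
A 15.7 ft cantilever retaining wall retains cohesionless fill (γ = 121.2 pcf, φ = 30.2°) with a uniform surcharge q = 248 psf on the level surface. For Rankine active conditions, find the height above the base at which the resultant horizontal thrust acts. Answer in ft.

5.77 ft

K_a = 0.3307.
Triangular part P₁ = ½K_aγH² = 4939 at H/3 = 5.233 ft; rectangular part P₂ = K_a q H = 1287 at H/2 = 7.850 ft.
ȳ = (P₁·5.233 + P₂·7.850)/(P₁+P₂) = 5.774 ft.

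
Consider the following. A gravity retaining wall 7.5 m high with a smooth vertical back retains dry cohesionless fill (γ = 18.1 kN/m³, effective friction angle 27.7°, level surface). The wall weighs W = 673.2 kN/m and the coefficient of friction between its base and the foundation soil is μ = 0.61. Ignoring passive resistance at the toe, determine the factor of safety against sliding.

K_a = tan²(45° − 27.7°/2) = 0.3653.
P_a = ½K_aγH² = 0.5×0.3653×18.1×7.5² = 186.0 kN/m, acting at H/3 = 2.500 m above the base.
FS_sliding = μW / P_a = 0.61×673.2 / 186.0 = 2.208.

2.21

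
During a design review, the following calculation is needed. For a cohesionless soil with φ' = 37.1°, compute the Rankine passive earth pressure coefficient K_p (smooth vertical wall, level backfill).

4.04

K_p = (1 + sin φ)/(1 − sin φ) = tan²(45° + 37.1°/2) = 4.040.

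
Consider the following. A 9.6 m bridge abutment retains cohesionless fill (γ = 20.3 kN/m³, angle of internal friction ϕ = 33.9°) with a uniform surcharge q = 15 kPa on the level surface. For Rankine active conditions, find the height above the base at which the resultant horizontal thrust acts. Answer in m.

K_a = 0.2839.
Triangular part P₁ = ½K_aγH² = 265.6 at H/3 = 3.200 m; rectangular part P₂ = K_a q H = 40.88 at H/2 = 4.800 m.
ȳ = (P₁·3.200 + P₂·4.800)/(P₁+P₂) = 3.413 m.

3.41 m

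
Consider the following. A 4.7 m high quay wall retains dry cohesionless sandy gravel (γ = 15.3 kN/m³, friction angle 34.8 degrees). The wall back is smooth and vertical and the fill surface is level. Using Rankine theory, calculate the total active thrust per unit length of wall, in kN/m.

46.2 kN/m

K_a = tan²(45° − φ/2) = 0.2733.
P_a = ½ K_a γ H² = 0.5 × 0.2733 × 15.3 × 4.7² = 46.19 kN/m.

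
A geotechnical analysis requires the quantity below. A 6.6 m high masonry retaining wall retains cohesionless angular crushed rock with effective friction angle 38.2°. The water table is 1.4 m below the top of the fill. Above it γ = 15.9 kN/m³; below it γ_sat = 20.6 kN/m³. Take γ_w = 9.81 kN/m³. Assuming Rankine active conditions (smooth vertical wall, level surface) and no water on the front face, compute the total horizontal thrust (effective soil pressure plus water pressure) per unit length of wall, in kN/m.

198 kN/m

K_a = tan²(45° − φ/2) = 0.2358.
γ' = 20.6 − 9.81 = 10.79 kN/m³. Depth below WT = 5.2 m.
σ'_h at WT = K_a γ d_w = 5.249 kPa; at base = 5.249 + K_a γ' × 5.2 = 18.48 kPa.
P₁ (0–1.4 m) = ½×5.249×1.4 = 3.674. P₂ (1.4–6.6 m) = ½(5.249+18.48)×5.2 = 61.69.
P_w = ½ γ_w h₂² = 0.5×9.81×5.2² = 132.6. Total = 3.674+61.69+132.6 = 198.0 kN/m.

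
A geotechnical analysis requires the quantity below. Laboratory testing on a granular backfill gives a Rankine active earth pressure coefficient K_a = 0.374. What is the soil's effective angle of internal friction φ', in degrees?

K_a = tan²(45° − φ/2) ⇒ 45° − φ/2 = arctan(√0.374) = 31.45°.
φ = 2(45° − 31.45°) = 27.10°.

27.1°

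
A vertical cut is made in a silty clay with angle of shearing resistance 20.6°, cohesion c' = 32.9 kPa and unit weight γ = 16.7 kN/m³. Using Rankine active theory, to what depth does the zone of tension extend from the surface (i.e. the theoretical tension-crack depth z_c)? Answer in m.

5.69 m

K_a = tan²(45° − 20.6°/2) = 0.4795; √K_a = 0.6924.
The active pressure is zero where K_a γ z = 2c√K_a, so z_c = 2c/(γ√K_a) = 2×32.9/(16.7×0.6924) = 5.690 m.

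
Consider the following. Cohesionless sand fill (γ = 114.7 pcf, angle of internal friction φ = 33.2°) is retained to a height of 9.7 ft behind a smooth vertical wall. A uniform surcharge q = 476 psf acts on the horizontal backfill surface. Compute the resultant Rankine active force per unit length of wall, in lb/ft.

2930 lb/ft

K_a = tan²(45° − φ/2) = 0.2924.
Soil triangle: ½ K_a γ H² = 0.5×0.2924×114.7×9.7² = 1578 lb/ft.
Surcharge rectangle: K_a q H = 0.2924×476×9.7 = 1350 lb/ft.
Total = 1578 + 1350 = 2927 lb/ft.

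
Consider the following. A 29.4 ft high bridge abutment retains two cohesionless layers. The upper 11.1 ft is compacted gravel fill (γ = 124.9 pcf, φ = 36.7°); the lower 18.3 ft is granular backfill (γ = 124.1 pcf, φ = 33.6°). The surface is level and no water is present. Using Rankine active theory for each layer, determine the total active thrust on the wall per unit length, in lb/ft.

15200 lb/ft

K_a1 = tan²(45°−36.7°/2) = 0.2519; K_a2 = tan²(45°−33.6°/2) = 0.2875.
Layer 1: σ at base = K_a1 γ₁ h₁ = 349.2 psf; P₁ = ½×349.2×11.1 = 1938.
Layer 2: σ_v at top = γ₁h₁ = 1386; σ_h top = K_a2×1386 = 398.6; σ_h base = K_a2×(1386+124.1×18.3) = 1052.
P₂ = ½(398.6+1052)×18.3 = 13270. Total P_a = 1938+13270 = 15210 lb/ft.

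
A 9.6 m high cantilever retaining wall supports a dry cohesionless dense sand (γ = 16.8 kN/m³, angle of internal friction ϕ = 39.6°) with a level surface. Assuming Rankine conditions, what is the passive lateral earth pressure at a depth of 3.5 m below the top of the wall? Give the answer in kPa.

K_p = (1 + sin φ)/(1 − sin φ) = 4.516.
σ_h = K_p γ z = 4.516 × 16.8 × 3.5 = 265.5 kPa.

266 kPa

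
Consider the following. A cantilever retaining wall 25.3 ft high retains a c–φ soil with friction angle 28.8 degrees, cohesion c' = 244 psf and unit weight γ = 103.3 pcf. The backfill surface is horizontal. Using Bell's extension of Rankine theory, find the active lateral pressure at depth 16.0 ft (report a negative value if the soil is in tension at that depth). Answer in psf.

K_a = (1 − sin φ)/(1 + sin φ) = 0.3498.
σ_a = K_a γ z − 2c√K_a = 0.3498×103.3×16.0 − 2×244×0.5914 = 289.5 psf.

289 psf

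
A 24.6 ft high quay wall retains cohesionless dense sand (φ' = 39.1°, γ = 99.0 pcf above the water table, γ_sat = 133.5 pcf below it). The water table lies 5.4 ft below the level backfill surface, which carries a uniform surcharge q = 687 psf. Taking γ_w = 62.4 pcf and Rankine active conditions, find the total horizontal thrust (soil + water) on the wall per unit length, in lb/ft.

K_a = tan²(45° − φ/2) = 0.2265.
γ' = 133.5 − 62.4 = 71.10 pcf. h₂ = H − d_w = 19.2 ft.
σ'_h: at surface K_a·q = 155.6; at WT K_a(q+γd_w) = 276.7; at base K_a(q+γd_w+γ'h₂) = 585.9 psf.
P₁ = ½(155.6+276.7)×5.4 = 1167; P₂ = ½(276.7+585.9)×19.2 = 8280; P_w = ½γ_w h₂² = 11500.
Total = 1167+8280+11500 = 20950 lb/ft.

20900 lb/ft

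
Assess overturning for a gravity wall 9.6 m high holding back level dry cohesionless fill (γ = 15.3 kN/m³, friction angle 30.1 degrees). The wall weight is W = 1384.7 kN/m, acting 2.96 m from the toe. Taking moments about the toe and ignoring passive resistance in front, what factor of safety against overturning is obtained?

K_a = tan²(45° − 30.1°/2) = 0.3320.
P_a = ½K_aγH² = 0.5×0.3320×15.3×9.6² = 234.1 kN/m, acting at H/3 = 3.200 m above the base.
Overturning moment M_o = P_a × H/3 = 234.1 × 3.200 = 749.0.
Resisting moment M_r = W × 2.96 = 1384.7 × 2.96 = 4099.
FS_overturning = M_r/M_o = 4099/749.0 = 5.472.

5.47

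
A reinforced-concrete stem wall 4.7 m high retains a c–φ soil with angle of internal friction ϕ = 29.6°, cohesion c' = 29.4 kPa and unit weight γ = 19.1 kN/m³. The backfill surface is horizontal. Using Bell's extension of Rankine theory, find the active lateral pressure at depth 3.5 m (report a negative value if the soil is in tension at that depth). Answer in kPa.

-11.6 kPa

K_a = (1 − sin φ)/(1 + sin φ) = 0.3387.
σ_a = K_a γ z − 2c√K_a = 0.3387×19.1×3.5 − 2×29.4×0.5820 = -11.58 kPa.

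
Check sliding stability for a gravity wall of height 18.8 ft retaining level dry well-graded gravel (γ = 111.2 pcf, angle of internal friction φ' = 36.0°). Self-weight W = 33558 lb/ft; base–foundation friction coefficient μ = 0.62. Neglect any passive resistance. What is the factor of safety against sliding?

K_a = tan²(45° − 36.0°/2) = 0.2596.
P_a = ½K_aγH² = 0.5×0.2596×111.2×18.8² = 5102 lb/ft, acting at H/3 = 6.267 ft above the base.
FS_sliding = μW / P_a = 0.62×33558 / 5102 = 4.078.

4.08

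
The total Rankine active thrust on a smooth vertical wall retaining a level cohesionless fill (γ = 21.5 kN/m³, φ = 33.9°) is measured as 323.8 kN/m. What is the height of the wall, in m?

K_a = 0.2839. P_a = ½ K_a γ H² ⇒ H = √(2P_a/(K_a γ)).
H = √(2×323.8/(0.2839×21.5)) = 10.30 m.

10.3 m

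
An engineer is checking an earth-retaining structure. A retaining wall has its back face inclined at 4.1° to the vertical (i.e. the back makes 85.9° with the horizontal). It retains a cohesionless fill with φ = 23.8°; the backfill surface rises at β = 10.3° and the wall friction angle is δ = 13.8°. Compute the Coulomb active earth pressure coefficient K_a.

0.486

K_a = sin²(α+φ) / [sin²α · sin(α−δ) · (1 + √{sin(φ+δ)sin(φ−β) / (sin(α−δ)sin(α+β))})²].
With α = 85.9°, φ = 23.8°, δ = 13.8°, β = 10.3°: K_a = 0.4860.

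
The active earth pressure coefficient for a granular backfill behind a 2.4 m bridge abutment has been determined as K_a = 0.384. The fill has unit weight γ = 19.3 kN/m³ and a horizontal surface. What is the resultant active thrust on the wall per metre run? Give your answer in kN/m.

21.3 kN/m

P = ½ K_a γ H² = 0.5 × 0.384 × 19.3 × 2.4² = 21.34 kN/m.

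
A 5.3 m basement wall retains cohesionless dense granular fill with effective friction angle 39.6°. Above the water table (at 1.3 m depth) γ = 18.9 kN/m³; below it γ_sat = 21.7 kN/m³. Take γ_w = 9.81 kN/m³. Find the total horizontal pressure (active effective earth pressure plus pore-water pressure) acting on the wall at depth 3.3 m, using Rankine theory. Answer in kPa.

30.3 kPa

K_a = (1 − sin φ)/(1 + sin φ) = 0.2214.
γ' = 21.7 − 9.81 = 11.89 kN/m³.
Effective vertical stress at 3.3 m: σ'_v = 18.9×1.3 + 11.89×2.00 = 48.35 kPa.
σ'_h = K_a σ'_v = 0.2214 × 48.35 = 10.71 kPa; u = γ_w × 2.00 = 19.62 kPa.
Total σ_h = 10.71 + 19.62 = 30.33 kPa.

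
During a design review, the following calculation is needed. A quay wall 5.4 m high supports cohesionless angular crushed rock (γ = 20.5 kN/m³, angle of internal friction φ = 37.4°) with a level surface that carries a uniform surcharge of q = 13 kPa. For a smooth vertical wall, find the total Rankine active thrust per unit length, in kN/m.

K_a = tan²(45° − φ/2) = 0.2443.
Soil triangle: ½ K_a γ H² = 0.5×0.2443×20.5×5.4² = 73.01 kN/m.
Surcharge rectangle: K_a q H = 0.2443×13×5.4 = 17.15 kN/m.
Total = 73.01 + 17.15 = 90.16 kN/m.

90.2 kN/m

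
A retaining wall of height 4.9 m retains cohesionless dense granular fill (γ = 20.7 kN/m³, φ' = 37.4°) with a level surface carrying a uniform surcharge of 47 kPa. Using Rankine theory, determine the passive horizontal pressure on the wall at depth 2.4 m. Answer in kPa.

396 kPa

K_p = (1 + sin φ)/(1 − sin φ) = 4.094.
σ_v = γz + q = 20.7 × 2.4 + 47 = 96.68 kPa.
σ_h = K_p σ_v = 4.094 × 96.68 = 395.8 kPa.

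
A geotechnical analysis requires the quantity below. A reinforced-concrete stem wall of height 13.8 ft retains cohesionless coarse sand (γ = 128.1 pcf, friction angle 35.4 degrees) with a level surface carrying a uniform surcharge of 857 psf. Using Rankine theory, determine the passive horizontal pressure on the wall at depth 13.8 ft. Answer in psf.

9850 psf

K_p = (1 + sin φ)/(1 − sin φ) = 3.754.
σ_v = γz + q = 128.1 × 13.8 + 857 = 2625 psf.
σ_h = K_p σ_v = 3.754 × 2625 = 9853 psf.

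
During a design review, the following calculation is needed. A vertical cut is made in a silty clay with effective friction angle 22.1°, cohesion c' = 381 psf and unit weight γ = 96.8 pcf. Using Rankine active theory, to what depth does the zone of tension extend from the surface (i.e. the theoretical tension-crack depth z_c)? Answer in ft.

K_a = tan²(45° − 22.1°/2) = 0.4533; √K_a = 0.6732.
The active pressure is zero where K_a γ z = 2c√K_a, so z_c = 2c/(γ√K_a) = 2×381/(96.8×0.6732) = 11.69 ft.

11.7 ft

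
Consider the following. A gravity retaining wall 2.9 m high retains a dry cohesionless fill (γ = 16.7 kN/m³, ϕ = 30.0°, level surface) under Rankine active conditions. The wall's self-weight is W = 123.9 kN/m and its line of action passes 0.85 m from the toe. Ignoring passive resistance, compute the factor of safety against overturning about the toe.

K_a = tan²(45° − 30.0°/2) = 0.3333.
P_a = ½K_aγH² = 0.5×0.3333×16.7×2.9² = 23.41 kN/m, acting at H/3 = 0.9667 m above the base.
Overturning moment M_o = P_a × H/3 = 23.41 × 0.9667 = 22.63.
Resisting moment M_r = W × 0.85 = 123.9 × 0.85 = 105.3.
FS_overturning = M_r/M_o = 105.3/22.63 = 4.654.

4.65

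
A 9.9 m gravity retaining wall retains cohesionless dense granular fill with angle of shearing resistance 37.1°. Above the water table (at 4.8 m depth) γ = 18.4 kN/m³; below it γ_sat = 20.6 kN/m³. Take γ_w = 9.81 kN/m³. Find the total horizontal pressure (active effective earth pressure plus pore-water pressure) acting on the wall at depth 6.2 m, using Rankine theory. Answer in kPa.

K_a = (1 − sin φ)/(1 + sin φ) = 0.2475.
γ' = 20.6 − 9.81 = 10.79 kN/m³.
Effective vertical stress at 6.2 m: σ'_v = 18.4×4.8 + 10.79×1.40 = 103.4 kPa.
σ'_h = K_a σ'_v = 0.2475 × 103.4 = 25.60 kPa; u = γ_w × 1.40 = 13.73 kPa.
Total σ_h = 25.60 + 13.73 = 39.33 kPa.

39.3 kPa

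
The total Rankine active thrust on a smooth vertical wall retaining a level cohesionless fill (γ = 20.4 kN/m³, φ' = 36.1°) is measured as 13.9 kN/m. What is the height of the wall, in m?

K_a = 0.2585. P_a = ½ K_a γ H² ⇒ H = √(2P_a/(K_a γ)).
H = √(2×13.9/(0.2585×20.4)) = 2.296 m.

2.30 m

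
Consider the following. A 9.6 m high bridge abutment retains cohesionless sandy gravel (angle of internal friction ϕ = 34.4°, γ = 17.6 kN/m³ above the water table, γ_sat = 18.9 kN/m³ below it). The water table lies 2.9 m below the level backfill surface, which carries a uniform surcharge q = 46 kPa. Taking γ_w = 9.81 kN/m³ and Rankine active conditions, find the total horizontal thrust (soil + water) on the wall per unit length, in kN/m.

515 kN/m

K_a = tan²(45° − φ/2) = 0.2780.
γ' = 18.9 − 9.81 = 9.090 kN/m³. h₂ = H − d_w = 6.7 m.
σ'_h: at surface K_a·q = 12.79; at WT K_a(q+γd_w) = 26.98; at base K_a(q+γd_w+γ'h₂) = 43.91 kPa.
P₁ = ½(12.79+26.98)×2.9 = 57.66; P₂ = ½(26.98+43.91)×6.7 = 237.5; P_w = ½γ_w h₂² = 220.2.
Total = 57.66+237.5+220.2 = 515.3 kN/m.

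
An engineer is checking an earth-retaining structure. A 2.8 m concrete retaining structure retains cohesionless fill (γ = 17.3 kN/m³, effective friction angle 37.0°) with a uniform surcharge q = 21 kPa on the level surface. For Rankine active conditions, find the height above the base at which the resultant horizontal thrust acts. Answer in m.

1.15 m

K_a = 0.2486.
Triangular part P₁ = ½K_aγH² = 16.86 at H/3 = 0.9333 m; rectangular part P₂ = K_a q H = 14.62 at H/2 = 1.400 m.
ȳ = (P₁·0.9333 + P₂·1.400)/(P₁+P₂) = 1.150 m.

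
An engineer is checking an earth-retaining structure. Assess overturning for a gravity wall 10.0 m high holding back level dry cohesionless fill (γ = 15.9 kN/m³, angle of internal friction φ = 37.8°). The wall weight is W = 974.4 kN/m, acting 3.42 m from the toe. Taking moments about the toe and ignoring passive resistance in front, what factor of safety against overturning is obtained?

K_a = tan²(45° − 37.8°/2) = 0.2400.
P_a = ½K_aγH² = 0.5×0.2400×15.9×10.0² = 190.8 kN/m, acting at H/3 = 3.333 m above the base.
Overturning moment M_o = P_a × H/3 = 190.8 × 3.333 = 636.0.
Resisting moment M_r = W × 3.42 = 974.4 × 3.42 = 3332.
FS_overturning = M_r/M_o = 3332/636.0 = 5.240.

5.24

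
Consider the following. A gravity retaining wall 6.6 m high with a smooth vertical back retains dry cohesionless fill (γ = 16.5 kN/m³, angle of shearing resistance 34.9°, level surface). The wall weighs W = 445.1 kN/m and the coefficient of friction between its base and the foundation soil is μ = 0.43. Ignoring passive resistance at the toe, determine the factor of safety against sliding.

1.96

K_a = tan²(45° − 34.9°/2) = 0.2721.
P_a = ½K_aγH² = 0.5×0.2721×16.5×6.6² = 97.80 kN/m, acting at H/3 = 2.200 m above the base.
FS_sliding = μW / P_a = 0.43×445.1 / 97.80 = 1.957.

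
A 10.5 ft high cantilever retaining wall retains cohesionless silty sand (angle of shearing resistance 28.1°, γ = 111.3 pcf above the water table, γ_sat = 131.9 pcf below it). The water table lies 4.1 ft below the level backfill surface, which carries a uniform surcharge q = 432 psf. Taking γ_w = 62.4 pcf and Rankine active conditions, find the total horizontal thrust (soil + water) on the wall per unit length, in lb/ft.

K_a = tan²(45° − φ/2) = 0.3596.
γ' = 131.9 − 62.4 = 69.50 pcf. h₂ = H − d_w = 6.4 ft.
σ'_h: at surface K_a·q = 155.4; at WT K_a(q+γd_w) = 319.5; at base K_a(q+γd_w+γ'h₂) = 479.4 psf.
P₁ = ½(155.4+319.5)×4.1 = 973.3; P₂ = ½(319.5+479.4)×6.4 = 2556; P_w = ½γ_w h₂² = 1278.
Total = 973.3+2556+1278 = 4808 lb/ft.

4810 lb/ft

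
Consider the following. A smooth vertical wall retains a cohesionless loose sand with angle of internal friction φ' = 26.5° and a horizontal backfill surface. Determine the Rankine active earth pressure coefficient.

0.383

K_a = tan²(45° − φ/2) = tan²(31.75°) = 0.3829.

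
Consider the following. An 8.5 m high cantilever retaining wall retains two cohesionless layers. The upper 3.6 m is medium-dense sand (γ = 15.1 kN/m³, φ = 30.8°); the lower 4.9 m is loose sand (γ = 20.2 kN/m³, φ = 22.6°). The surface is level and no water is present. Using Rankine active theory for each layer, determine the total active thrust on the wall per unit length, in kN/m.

K_a1 = tan²(45°−30.8°/2) = 0.3227; K_a2 = tan²(45°−22.6°/2) = 0.4448.
Layer 1: σ at base = K_a1 γ₁ h₁ = 17.54 kPa; P₁ = ½×17.54×3.6 = 31.58.
Layer 2: σ_v at top = γ₁h₁ = 54.36; σ_h top = K_a2×54.36 = 24.18; σ_h base = K_a2×(54.36+20.2×4.9) = 68.20.
P₂ = ½(24.18+68.20)×4.9 = 226.3. Total P_a = 31.58+226.3 = 257.9 kN/m.

258 kN/m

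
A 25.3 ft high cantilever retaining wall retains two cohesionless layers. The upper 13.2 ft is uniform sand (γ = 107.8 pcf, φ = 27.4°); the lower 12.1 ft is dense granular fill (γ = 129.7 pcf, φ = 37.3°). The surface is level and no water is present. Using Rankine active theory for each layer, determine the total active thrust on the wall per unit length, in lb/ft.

K_a1 = tan²(45°−27.4°/2) = 0.3697; K_a2 = tan²(45°−37.3°/2) = 0.2453.
Layer 1: σ at base = K_a1 γ₁ h₁ = 526.0 psf; P₁ = ½×526.0×13.2 = 3472.
Layer 2: σ_v at top = γ₁h₁ = 1423; σ_h top = K_a2×1423 = 349.1; σ_h base = K_a2×(1423+129.7×12.1) = 734.1.
P₂ = ½(349.1+734.1)×12.1 = 6554. Total P_a = 3472+6554 = 10030 lb/ft.

10000 lb/ft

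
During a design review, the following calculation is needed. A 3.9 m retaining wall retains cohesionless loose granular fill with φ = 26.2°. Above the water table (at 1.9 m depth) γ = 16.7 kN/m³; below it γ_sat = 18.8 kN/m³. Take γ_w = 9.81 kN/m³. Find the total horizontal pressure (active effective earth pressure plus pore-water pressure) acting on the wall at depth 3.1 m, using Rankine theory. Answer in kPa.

28.2 kPa

K_a = (1 − sin φ)/(1 + sin φ) = 0.3874.
γ' = 18.8 − 9.81 = 8.990 kN/m³.
Effective vertical stress at 3.1 m: σ'_v = 16.7×1.9 + 8.990×1.20 = 42.52 kPa.
σ'_h = K_a σ'_v = 0.3874 × 42.52 = 16.47 kPa; u = γ_w × 1.20 = 11.77 kPa.
Total σ_h = 16.47 + 11.77 = 28.25 kPa.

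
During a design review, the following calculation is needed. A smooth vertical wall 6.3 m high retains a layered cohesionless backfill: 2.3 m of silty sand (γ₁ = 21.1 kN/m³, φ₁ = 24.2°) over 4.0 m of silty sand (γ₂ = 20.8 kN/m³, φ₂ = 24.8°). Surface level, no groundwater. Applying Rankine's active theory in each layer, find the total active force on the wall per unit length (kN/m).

K_a1 = tan²(45°−24.2°/2) = 0.4185; K_a2 = tan²(45°−24.8°/2) = 0.4090.
Layer 1: σ at base = K_a1 γ₁ h₁ = 20.31 kPa; P₁ = ½×20.31×2.3 = 23.36.
Layer 2: σ_v at top = γ₁h₁ = 48.53; σ_h top = K_a2×48.53 = 19.85; σ_h base = K_a2×(48.53+20.8×4.0) = 53.88.
P₂ = ½(19.85+53.88)×4.0 = 147.5. Total P_a = 23.36+147.5 = 170.8 kN/m.

171 kN/m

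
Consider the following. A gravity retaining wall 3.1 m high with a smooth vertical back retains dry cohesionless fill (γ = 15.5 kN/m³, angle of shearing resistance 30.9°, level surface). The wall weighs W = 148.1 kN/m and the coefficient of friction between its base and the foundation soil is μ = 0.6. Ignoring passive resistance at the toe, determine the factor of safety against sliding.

K_a = tan²(45° − 30.9°/2) = 0.3214.
P_a = ½K_aγH² = 0.5×0.3214×15.5×3.1² = 23.94 kN/m, acting at H/3 = 1.033 m above the base.
FS_sliding = μW / P_a = 0.6×148.1 / 23.94 = 3.712.

3.71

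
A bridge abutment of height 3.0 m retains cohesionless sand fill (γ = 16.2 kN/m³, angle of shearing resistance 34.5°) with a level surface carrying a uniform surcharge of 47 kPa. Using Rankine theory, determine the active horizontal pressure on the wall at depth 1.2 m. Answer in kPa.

K_a = (1 − sin φ)/(1 + sin φ) = 0.2768.
σ_v = γz + q = 16.2 × 1.2 + 47 = 66.44 kPa.
σ_h = K_a σ_v = 0.2768 × 66.44 = 18.39 kPa.

18.4 kPa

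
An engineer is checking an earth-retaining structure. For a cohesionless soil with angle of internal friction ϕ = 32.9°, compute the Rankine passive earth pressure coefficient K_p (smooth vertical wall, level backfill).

K_p = (1 + sin φ)/(1 − sin φ) = tan²(45° + 32.9°/2) = 3.378.

3.38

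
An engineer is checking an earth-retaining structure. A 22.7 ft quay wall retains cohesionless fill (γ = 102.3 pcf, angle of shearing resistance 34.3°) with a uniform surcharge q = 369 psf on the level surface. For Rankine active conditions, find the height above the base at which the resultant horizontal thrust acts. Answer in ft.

8.48 ft

K_a = 0.2792.
Triangular part P₁ = ½K_aγH² = 7358 at H/3 = 7.567 ft; rectangular part P₂ = K_a q H = 2338 at H/2 = 11.35 ft.
ȳ = (P₁·7.567 + P₂·11.35)/(P₁+P₂) = 8.479 ft.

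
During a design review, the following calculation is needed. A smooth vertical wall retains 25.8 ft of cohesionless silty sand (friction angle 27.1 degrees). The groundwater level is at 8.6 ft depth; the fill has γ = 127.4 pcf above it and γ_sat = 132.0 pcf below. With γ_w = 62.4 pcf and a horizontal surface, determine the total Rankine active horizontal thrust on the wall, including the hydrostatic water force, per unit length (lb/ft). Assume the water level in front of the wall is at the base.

K_a = tan²(45° − φ/2) = 0.3741.
γ' = 132.0 − 62.4 = 69.60 pcf. Depth below WT = 17.2 ft.
σ'_h at WT = K_a γ d_w = 409.8 psf; at base = 409.8 + K_a γ' × 17.2 = 857.6 psf.
P₁ (0–8.6 ft) = ½×409.8×8.6 = 1762. P₂ (8.6–25.8 ft) = ½(409.8+857.6)×17.2 = 10900.
P_w = ½ γ_w h₂² = 0.5×62.4×17.2² = 9230. Total = 1762+10900+9230 = 21890 lb/ft.

21900 lb/ft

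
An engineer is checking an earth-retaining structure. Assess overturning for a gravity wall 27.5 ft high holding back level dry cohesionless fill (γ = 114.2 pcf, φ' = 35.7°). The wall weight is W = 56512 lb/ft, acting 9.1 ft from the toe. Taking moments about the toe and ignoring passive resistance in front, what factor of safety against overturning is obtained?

4.94

K_a = tan²(45° − 35.7°/2) = 0.2630.
P_a = ½K_aγH² = 0.5×0.2630×114.2×27.5² = 11360 lb/ft, acting at H/3 = 9.167 ft above the base.
Overturning moment M_o = P_a × H/3 = 11360 × 9.167 = 104100.
Resisting moment M_r = W × 9.1 = 56512 × 9.1 = 514300.
FS_overturning = M_r/M_o = 514300/104100 = 4.940.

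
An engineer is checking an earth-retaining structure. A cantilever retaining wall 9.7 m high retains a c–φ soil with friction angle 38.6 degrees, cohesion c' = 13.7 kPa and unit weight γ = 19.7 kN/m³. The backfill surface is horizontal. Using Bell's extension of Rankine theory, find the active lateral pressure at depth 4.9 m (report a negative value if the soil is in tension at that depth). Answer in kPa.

K_a = (1 − sin φ)/(1 + sin φ) = 0.2316.
σ_a = K_a γ z − 2c√K_a = 0.2316×19.7×4.9 − 2×13.7×0.4813 = 9.171 kPa.

9.17 kPa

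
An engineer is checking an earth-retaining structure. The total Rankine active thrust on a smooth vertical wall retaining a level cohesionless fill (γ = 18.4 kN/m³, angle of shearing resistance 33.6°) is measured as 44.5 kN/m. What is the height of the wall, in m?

K_a = 0.2875. P_a = ½ K_a γ H² ⇒ H = √(2P_a/(K_a γ)).
H = √(2×44.5/(0.2875×18.4)) = 4.102 m.

4.10 m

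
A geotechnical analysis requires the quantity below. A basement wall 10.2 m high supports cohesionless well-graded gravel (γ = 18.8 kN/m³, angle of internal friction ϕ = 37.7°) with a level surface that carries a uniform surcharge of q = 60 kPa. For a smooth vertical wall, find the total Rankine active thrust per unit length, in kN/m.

383 kN/m

K_a = tan²(45° − φ/2) = 0.2411.
Soil triangle: ½ K_a γ H² = 0.5×0.2411×18.8×10.2² = 235.7 kN/m.
Surcharge rectangle: K_a q H = 0.2411×60×10.2 = 147.5 kN/m.
Total = 235.7 + 147.5 = 383.3 kN/m.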